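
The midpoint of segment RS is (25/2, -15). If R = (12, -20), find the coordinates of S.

Using the midpoint formula: M = ((x1 + x2)/2, (y1 + y2)/2)
We know M = (25/2, -15) and R = (12, -20)
For x: 25/2 = (12 + x2)/2, so x2 = 2*25/2 - 12 = 13
For y: -15 = (-20 + y2)/2, so y2 = 2*-15 - -20 = -10
S = (13, -10)

(13, -10)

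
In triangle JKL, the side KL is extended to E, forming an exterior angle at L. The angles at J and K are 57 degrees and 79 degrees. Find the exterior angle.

By the exterior angle theorem, an exterior angle of a triangle equals the sum of the two remote interior angles.
Exterior angle = angle J + angle K
Exterior angle = 57 + 79 = 136 degrees

136 degrees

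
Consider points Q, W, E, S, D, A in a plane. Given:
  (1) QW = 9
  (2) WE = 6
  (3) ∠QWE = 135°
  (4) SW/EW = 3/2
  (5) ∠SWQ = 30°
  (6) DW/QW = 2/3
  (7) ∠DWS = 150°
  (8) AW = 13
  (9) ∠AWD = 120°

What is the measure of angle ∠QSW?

From the given relations: SW = 3/2·EW = 3/2·6 = 9.
Step 1: By the law of cosines on triangle SWQ: SQ² = 9² + 9² − 2·9·9·cos(30°) = 21.7, so SQ ≈ 4.66.
Step 2: By the inverse law of cosines on triangle QSW: cos(∠QSW) = (4.66² + 9² − 9²) / (2·4.66·9) = 21.7/83.86 = 0.2588, so ∠QSW = 75°.

Therefore, the measure of angle ∠QSW = 75°.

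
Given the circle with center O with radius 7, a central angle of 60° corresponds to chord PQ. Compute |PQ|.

Drop a perpendicular from the center to the chord, bisecting both the chord and the central angle.
Each half-chord = r sin(θ/2) = 7 sin(30°).
The full chord = 2 × 7 × sin(30°) = 7.

7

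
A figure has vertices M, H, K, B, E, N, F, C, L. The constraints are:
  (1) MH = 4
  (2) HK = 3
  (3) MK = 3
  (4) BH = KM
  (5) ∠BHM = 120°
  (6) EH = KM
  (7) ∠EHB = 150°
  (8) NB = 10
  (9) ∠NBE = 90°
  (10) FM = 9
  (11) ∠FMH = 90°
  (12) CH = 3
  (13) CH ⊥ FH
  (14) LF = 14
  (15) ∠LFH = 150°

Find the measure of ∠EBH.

From the given relations: BH = KM = 3; EH = KM = 3.
Step 1: By the law of cosines on triangle BHE: BE² = 3² + 3² − 2·3·3·cos(150°) = 33.59, so BE ≈ 5.8.
Step 2: By the inverse law of cosines on triangle EBH: cos(∠EBH) = (5.8² + 3² − 3²) / (2·5.8·3) = 33.59/34.77 = 0.9659, so ∠EBH = 15°.

Therefore, the measure of angle ∠EBH = 15°.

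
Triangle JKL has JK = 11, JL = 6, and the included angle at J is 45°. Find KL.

Law of cosines: KL^2 = 11^2 + 6^2 - 2(11)(6)cos(45°) = 157 - 66*sqrt(2), so KL = sqrt(157 - 66*sqrt(2)).

sqrt(157 - 66*sqrt(2))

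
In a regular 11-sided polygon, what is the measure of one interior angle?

Each interior angle of a regular n-gon is (n - 2) * 180 / n.
For n = 11: (11 - 2) * 180 / 11 = 1620/11 = 1620/11 degrees.

1620/11 degrees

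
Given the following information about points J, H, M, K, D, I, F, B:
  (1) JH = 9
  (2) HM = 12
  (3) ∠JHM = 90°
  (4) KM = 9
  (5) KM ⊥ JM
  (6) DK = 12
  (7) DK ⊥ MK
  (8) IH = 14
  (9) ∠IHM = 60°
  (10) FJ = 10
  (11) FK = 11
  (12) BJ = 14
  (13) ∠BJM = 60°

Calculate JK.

Step 1: By the law of cosines on triangle JHM: JM² = 9² + 12² − 2·9·12·cos(90°) = 225, so JM = 15.
Step 2: By the law of cosines on triangle JMK: JK² = 15² + 9² − 2·15·9·cos(90°) = 306, so JK = 3·√34.

Therefore, the length of JK = 3·√34.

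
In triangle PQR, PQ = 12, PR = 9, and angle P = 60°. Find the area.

Area = (1/2)(12)(9) sin(60°) = (1/2)(12)(9)(sqrt(3)/2) = 27*sqrt(3)

27*sqrt(3)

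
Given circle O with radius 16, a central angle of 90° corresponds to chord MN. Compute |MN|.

Drop a perpendicular from the center to the chord, bisecting both the chord and the central angle.
Each half-chord = r sin(θ/2) = 16 sin(45°).
The full chord = 2 × 16 × sin(45°) = 16*sqrt(2).

16*sqrt(2)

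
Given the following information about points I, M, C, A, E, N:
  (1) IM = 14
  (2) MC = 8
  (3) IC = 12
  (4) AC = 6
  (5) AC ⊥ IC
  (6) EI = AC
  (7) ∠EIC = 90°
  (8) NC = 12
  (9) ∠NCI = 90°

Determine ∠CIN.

Step 1: By the law of cosines on triangle ICN: IN² = 12² + 12² − 2·12·12·cos(90°) = 288, so IN = 12·√2.
Step 2: By the inverse law of cosines on triangle CIN: cos(∠CIN) = (12² + (12·√2)² − 12²) / (2·12·12·√2) = 288/407.29 = 0.7071, so ∠CIN = 45°.

Therefore, the measure of angle ∠CIN = 45°.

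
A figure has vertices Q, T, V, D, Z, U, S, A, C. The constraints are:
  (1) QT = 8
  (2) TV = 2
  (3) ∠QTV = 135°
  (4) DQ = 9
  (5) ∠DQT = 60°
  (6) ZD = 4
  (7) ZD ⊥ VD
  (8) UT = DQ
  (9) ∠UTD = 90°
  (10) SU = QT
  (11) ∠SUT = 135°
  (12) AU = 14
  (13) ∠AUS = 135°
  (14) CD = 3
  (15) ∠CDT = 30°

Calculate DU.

From the given relations: UT = DQ = 9.
Step 1: By the law of cosines on triangle DQT: DT² = 9² + 8² − 2·9·8·cos(60°) = 73, so DT = √73.
Step 2: By the law of cosines on triangle DTU: DU² = √73² + 9² − 2·√73·9·cos(90°) = 154, so DU = √154.

Therefore, the length of DU = √154.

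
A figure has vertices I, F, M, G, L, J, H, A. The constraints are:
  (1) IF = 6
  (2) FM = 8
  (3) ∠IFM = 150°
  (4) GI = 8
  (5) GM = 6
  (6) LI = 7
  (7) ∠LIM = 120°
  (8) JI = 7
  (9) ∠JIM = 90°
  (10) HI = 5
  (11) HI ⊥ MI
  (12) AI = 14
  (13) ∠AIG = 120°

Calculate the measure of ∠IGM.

Step 1: By the law of cosines on triangle IFM: IM² = 6² + 8² − 2·6·8·cos(150°) = 183.14, so IM ≈ 13.53.
Step 2: By the inverse law of cosines on triangle IGM: cos(∠IGM) = (8² + 6² − 13.53²) / (2·8·6) = -83.14/96 = -0.866, so ∠IGM = 150°.

Therefore, the measure of angle ∠IGM = 150°.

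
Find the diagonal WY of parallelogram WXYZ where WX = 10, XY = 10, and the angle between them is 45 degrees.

The diagonal of a parallelogram can be found by treating two adjacent sides and the diagonal as a triangle.
Applying the law of cosines with sides 10, 10 and included angle 45°:
d^2 = 100 + 100 - 200*cos(45°) = 200 - 100*sqrt(2)
d = 10*sqrt(2 - sqrt(2))

10*sqrt(2 - sqrt(2))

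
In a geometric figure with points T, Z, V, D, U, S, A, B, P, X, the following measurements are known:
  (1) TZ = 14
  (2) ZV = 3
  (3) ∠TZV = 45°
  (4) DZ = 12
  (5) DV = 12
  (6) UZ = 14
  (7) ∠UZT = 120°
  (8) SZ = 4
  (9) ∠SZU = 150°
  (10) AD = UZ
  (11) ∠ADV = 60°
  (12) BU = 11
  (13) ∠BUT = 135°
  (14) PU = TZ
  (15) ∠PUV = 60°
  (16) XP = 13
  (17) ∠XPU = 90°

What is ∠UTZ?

Step 1: By the law of cosines on triangle TZU: TU² = 14² + 14² − 2·14·14·cos(120°) = 588, so TU = 14·√3.
Step 2: By the inverse law of cosines on triangle UTZ: cos(∠UTZ) = ((14·√3)² + 14² − 14²) / (2·14·√3·14) = 588/678.96 = 0.866, so ∠UTZ = 30°.

Therefore, the measure of angle ∠UTZ = 30°.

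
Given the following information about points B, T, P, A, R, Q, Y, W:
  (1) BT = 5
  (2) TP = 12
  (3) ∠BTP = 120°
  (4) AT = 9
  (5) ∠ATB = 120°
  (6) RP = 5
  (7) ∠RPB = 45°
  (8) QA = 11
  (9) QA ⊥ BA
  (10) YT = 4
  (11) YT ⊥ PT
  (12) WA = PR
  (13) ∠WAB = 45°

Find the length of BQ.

Step 1: By the law of cosines on triangle BTA: BA² = 5² + 9² − 2·5·9·cos(120°) = 151, so BA = √151.
Step 2: By the law of cosines on triangle BAQ: BQ² = √151² + 11² − 2·√151·11·cos(90°) = 272, so BQ = 4·√17.

Therefore, the length of BQ = 4·√17.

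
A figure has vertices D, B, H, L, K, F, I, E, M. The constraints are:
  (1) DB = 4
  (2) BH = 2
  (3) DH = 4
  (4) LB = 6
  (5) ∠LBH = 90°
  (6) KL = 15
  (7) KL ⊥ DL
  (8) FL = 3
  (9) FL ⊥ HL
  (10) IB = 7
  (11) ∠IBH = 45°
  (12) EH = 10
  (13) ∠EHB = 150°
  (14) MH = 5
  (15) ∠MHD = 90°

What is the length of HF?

Step 1: By the law of cosines on triangle LBH: LH² = 6² + 2² − 2·6·2·cos(90°) = 40, so LH = 2·√10.
Step 2: By the law of cosines on triangle HLF: HF² = (2·√10)² + 3² − 2·2·√10·3·cos(90°) = 49, so HF = 7.

Therefore, the length of HF = 7.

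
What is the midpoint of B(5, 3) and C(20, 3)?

M = ((x₁ + x₂)/2, (y₁ + y₂)/2)
= ((5 + 20)/2, (3 + 3)/2)
= (25/2, 6/2) = (25/2, 3)

(25/2, 3)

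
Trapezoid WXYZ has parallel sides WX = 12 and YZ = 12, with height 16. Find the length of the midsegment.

The midsegment of a trapezoid = (base1 + base2) / 2
midsegment = (12 + 12) / 2
midsegment = 24 / 2
midsegment = 12

12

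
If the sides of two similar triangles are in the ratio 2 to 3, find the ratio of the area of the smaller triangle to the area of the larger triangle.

The ratio of areas of similar triangles equals the square of the side ratio.
Side ratio = 2:3
Area ratio = (2/3)^2 = 4/9 = 4:9

4:9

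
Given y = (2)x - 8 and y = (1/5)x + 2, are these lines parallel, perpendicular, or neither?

Slope of line 1: m1 = 2
Slope of line 2: m2 = 1/5
m1 != m2 (2 != 1/5), so not parallel.
m1 * m2 = (2) * (1/5) = 2/5 != -1, so not perpendicular.
The lines are neither parallel nor perpendicular.

Neither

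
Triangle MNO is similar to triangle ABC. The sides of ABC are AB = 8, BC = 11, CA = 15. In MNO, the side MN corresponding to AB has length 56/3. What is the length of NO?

Since the triangles are similar, the ratio of corresponding sides is constant.
Scale factor k = MN / AB = 56/3 / 8 = 7/3
NO = k * BC = 7/3 * 11 = 77/3

77/3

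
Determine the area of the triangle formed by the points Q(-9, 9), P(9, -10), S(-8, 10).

The Shoelace formula computes the area from vertex coordinates by summing cross products.
For vertices (-9,9), (9,-10), (-8,10):
Signed sum = -9*-10 - 9*9 + 9*10 - -8*-10 + -8*9 - -9*10
= 9 + 10 + 18 = 37
Area = (1/2)|37| = 37/2.

37/2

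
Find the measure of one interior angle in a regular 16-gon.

Each interior angle of a regular n-gon is (n - 2) * 180 / n.
For n = 16: (16 - 2) * 180 / 16 = 2520/16 = 315/2 degrees.

315/2 degrees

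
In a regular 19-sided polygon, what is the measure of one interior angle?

Each interior angle of a regular n-gon is (n - 2) * 180 / n.
For n = 19: (19 - 2) * 180 / 19 = 3060/19 = 3060/19 degrees.

3060/19 degrees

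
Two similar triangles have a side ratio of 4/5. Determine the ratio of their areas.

Area scales with the square of linear dimensions. If every length is multiplied by 4/5, then the area is multiplied by (4/5)^2 = 16/25.
The area ratio is 16:25.

16:25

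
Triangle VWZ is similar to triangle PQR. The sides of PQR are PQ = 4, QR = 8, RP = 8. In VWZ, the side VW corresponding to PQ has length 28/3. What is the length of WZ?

k = 28/3/4 = 7/3. WZ = 7/3 * 8 = 56/3.

56/3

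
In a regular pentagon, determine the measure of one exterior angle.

Each exterior angle of a regular n-gon is 360 / n.
For n = 5: 360 / 5 = 72 degrees.

72 degrees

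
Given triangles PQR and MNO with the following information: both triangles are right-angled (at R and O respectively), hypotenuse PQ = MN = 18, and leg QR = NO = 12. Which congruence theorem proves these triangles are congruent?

Consider the given information: both triangles are right-angled (at R and O respectively), hypotenuse PQ = MN = 18, and leg QR = NO = 12
This is not SSS or SAS: SSS requires all three pairs of sides, but we don't have that. SAS requires two sides and the included angle between them.
The correct criterion is HL. The hypotenuse and one leg of two right triangles are equal (Hypotenuse-Leg).

HL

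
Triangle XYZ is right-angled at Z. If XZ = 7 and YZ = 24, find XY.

By the Pythagorean theorem: XY^2 = XZ^2 + YZ^2
XY^2 = 7^2 + 24^2 = 49 + 576 = 625
XY = sqrt(625) = 25

25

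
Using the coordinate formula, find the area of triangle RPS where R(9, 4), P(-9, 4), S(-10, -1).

Shoelace: Area = (1/2)|9(4--1) + -9(-1-4) + -10(4-4)| = (1/2)(90) = 45

45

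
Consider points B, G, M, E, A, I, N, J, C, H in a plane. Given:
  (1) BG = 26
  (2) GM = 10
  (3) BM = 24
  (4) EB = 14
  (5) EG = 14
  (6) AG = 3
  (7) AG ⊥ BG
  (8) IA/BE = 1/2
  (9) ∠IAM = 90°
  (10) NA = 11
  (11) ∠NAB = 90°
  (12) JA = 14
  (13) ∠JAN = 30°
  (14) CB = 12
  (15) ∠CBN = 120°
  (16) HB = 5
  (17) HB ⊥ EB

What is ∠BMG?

Step 1: By the inverse law of cosines on triangle BMG: cos(∠BMG) = (24² + 10² − 26²) / (2·24·10) = 0/480 = 0, so ∠BMG = 90°.

Therefore, the measure of angle ∠BMG = 90°.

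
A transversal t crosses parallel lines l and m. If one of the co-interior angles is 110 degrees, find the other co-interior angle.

Co-interior angles sum to 180: 180 - 110 = 70 degrees.

70 degrees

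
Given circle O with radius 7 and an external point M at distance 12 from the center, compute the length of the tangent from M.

The tangent, radius, and line from the external point to the center form a right triangle.
The right angle is where the tangent meets the radius.
By the Pythagorean theorem: tangent² + 7² = 12²
tangent² = 144 - 49 = 95
tangent = sqrt(95)

sqrt(95)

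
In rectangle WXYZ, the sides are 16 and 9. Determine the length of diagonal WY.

d = sqrt(16^2 + 9^2) = sqrt(337)

sqrt(337)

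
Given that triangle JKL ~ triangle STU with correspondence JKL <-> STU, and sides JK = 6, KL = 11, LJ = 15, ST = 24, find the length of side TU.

Similar triangles have proportional sides. Setting up the proportion:
ST / JK = TU / KL
24 / 6 = TU / 11
TU = 11 * 24 / 6 = 44.

44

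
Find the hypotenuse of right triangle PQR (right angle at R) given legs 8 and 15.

In a right triangle, the square of the hypotenuse equals the sum of the squares of the two legs.
The legs are 8 and 15, so the hypotenuse = sqrt(64 + 225) = sqrt(289) = 17.

17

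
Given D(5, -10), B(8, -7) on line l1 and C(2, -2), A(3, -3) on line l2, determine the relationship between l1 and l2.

Slope of line 1: m1 = (-7 - -10)/(8 - 5) = 3/3 = 1
Slope of line 2: m2 = (-3 - -2)/(3 - 2) = -1/1 = -1
m1 * m2 = -1, so perpendicular.

Perpendicular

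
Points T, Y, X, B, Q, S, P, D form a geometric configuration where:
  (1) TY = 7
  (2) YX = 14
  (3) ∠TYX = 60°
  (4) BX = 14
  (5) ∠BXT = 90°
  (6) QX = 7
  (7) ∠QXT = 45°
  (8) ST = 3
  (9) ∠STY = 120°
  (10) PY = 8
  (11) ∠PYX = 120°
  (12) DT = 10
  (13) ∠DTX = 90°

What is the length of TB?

Step 1: By the law of cosines on triangle XYT: XT² = 14² + 7² − 2·14·7·cos(60°) = 147, so XT = 7·√3.
Step 2: By the law of cosines on triangle TXB: TB² = (7·√3)² + 14² − 2·7·√3·14·cos(90°) = 343, so TB = 7·√7.

Therefore, the length of TB = 7·√7.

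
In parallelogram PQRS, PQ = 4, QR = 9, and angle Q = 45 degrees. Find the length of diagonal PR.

Using the law of cosines:
d^2 = 4^2 + 9^2 - 2(4)(9)cos(45 degrees)
d^2 = 16 + 81 - 72*sqrt(2)/2
d^2 = 97 - 36*sqrt(2)
d = sqrt(97 - 36*sqrt(2))

sqrt(97 - 36*sqrt(2))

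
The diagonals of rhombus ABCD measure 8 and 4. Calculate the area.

The diagonals of a rhombus divide it into four right triangles.
Each triangle has legs 8/ 2 = 4 and 4/2 = 2, so each has area (1/2)*4*2 = 4.
Four such triangles give total area = (d1 * d2) / 2 = 16.

16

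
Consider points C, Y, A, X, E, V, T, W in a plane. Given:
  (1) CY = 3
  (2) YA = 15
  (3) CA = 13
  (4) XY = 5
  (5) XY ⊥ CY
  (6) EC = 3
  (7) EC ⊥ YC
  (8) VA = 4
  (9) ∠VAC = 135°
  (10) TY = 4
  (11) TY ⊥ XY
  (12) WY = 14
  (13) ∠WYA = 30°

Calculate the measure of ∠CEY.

Step 1: By the law of cosines on triangle ECY: EY² = 3² + 3² − 2·3·3·cos(90°) = 18, so EY = 3·√2.
Step 2: By the inverse law of cosines on triangle CEY: cos(∠CEY) = (3² + (3·√2)² − 3²) / (2·3·3·√2) = 18/25.46 = 0.7071, so ∠CEY = 45°.

Therefore, the measure of angle ∠CEY = 45°.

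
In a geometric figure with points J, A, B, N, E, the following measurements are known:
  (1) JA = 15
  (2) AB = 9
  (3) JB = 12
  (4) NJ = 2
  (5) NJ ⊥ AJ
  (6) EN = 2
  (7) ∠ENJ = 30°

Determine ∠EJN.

Step 1: By the law of cosines on triangle JNE: JE² = 2² + 2² − 2·2·2·cos(30°) = 1.07, so JE ≈ 1.04.
Step 2: By the inverse law of cosines on triangle EJN: cos(∠EJN) = (1.04² + 2² − 2²) / (2·1.04·2) = 1.07/4.14 = 0.2588, so ∠EJN = 75°.

Therefore, the measure of angle ∠EJN = 75°.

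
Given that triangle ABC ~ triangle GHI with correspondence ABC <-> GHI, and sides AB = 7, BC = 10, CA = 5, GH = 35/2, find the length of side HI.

Since the triangles are similar, the ratio of corresponding sides is constant.
Scale factor k = GH / AB = 35/2 / 7 = 5/2
HI = k * BC = 5/2 * 10 = 25

25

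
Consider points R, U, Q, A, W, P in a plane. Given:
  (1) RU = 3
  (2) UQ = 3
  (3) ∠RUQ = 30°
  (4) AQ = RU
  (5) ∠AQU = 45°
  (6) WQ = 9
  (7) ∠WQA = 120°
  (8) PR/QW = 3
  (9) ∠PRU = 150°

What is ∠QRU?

Step 1: By the law of cosines on triangle RUQ: RQ² = 3² + 3² − 2·3·3·cos(30°) = 2.41, so RQ ≈ 1.55.
Step 2: By the inverse law of cosines on triangle QRU: cos(∠QRU) = (1.55² + 3² − 3²) / (2·1.55·3) = 2.41/9.32 = 0.2588, so ∠QRU = 75°.

Therefore, the measure of angle ∠QRU = 75°.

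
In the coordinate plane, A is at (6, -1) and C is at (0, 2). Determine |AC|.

The horizontal distance is |0 - 6| = 6 and the vertical distance is |2 - -1| = 3.
By the Pythagorean theorem, d = sqrt(6^2 + 3^2) = sqrt(45) = 3*sqrt(5).

3*sqrt(5)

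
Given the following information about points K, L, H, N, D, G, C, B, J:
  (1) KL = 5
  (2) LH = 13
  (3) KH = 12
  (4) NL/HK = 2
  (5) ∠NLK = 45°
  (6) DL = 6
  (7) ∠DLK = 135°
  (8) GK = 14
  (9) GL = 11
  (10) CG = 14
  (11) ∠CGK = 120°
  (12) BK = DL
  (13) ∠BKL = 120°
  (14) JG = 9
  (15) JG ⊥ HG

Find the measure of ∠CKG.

Step 1: By the law of cosines on triangle KGC: KC² = 14² + 14² − 2·14·14·cos(120°) = 588, so KC = 14·√3.
Step 2: By the inverse law of cosines on triangle CKG: cos(∠CKG) = ((14·√3)² + 14² − 14²) / (2·14·√3·14) = 588/678.96 = 0.866, so ∠CKG = 30°.

Therefore, the measure of angle ∠CKG = 30°.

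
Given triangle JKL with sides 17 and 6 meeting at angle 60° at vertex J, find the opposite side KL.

By the law of cosines: KL^2 = JK^2 + JL^2 - 2*JK*JL*cos(J)
KL^2 = 17^2 + 6^2 - 2*17*6*cos(60°)
KL^2 = 289 + 36 - 204*(1/2)
KL^2 = 223
KL = sqrt(223)

sqrt(223)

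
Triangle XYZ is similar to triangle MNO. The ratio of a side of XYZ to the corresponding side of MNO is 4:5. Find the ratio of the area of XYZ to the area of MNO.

Area scales with the square of linear dimensions. If every length is multiplied by 4/5, then the area is multiplied by (4/5)^2 = 16/25.
The area ratio is 16:25.

16:25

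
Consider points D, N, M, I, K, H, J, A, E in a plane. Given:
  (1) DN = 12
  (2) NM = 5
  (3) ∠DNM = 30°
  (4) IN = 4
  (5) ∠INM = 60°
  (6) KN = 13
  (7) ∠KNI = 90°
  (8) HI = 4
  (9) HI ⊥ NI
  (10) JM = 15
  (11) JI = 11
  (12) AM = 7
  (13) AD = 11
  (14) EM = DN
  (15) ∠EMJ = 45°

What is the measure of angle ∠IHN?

Step 1: By the law of cosines on triangle HIN: HN² = 4² + 4² − 2·4·4·cos(90°) = 32, so HN = 4·√2.
Step 2: By the inverse law of cosines on triangle IHN: cos(∠IHN) = (4² + (4·√2)² − 4²) / (2·4·4·√2) = 32/45.25 = 0.7071, so ∠IHN = 45°.

Therefore, the measure of angle ∠IHN = 45°.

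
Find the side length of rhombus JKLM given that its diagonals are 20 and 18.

In a rhombus, the diagonals bisect each other perpendicularly, creating four congruent right triangles.
Each triangle has legs 10 (half of 20) and 9 (half of 18).
The hypotenuse of each right triangle is a side of the rhombus:
side = sqrt(10^2 + 9^2) = sqrt(181)

sqrt(181)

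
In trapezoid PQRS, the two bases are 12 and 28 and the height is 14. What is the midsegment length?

midsegment = (12 + 28) / 2 = 40 / 2 = 20

20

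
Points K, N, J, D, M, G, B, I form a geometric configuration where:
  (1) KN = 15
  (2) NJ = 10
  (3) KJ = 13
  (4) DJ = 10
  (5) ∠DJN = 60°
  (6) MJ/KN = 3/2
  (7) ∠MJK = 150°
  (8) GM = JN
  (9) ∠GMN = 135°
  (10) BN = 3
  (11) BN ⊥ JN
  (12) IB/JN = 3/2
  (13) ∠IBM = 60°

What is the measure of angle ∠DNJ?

Step 1: By the law of cosines on triangle NJD: ND² = 10² + 10² − 2·10·10·cos(60°) = 100, so ND = 10.
Step 2: By the inverse law of cosines on triangle DNJ: cos(∠DNJ) = (10² + 10² − 10²) / (2·10·10) = 100/200 = 0.5, so ∠DNJ = 60°.

Therefore, the measure of angle ∠DNJ = 60°.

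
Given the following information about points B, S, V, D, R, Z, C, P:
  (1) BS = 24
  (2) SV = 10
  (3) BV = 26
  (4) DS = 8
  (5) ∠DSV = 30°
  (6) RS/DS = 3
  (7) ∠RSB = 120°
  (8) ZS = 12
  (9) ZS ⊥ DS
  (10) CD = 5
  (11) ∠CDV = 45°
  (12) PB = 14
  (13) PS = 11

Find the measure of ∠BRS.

From the given relations: RS = 3·DS = 3·8 = 24.
Step 1: By the law of cosines on triangle RSB: RB² = 24² + 24² − 2·24·24·cos(120°) = 1728, so RB ≈ 41.57.
Step 2: By the inverse law of cosines on triangle BRS: cos(∠BRS) = (41.57² + 24² − 24²) / (2·41.57·24) = 1728/1995.32 = 0.866, so ∠BRS = 30°.

Therefore, the measure of angle ∠BRS = 30°.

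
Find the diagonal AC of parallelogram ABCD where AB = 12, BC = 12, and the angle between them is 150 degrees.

Using the law of cosines:
d^2 = 12^2 + 12^2 - 2(12)(12)cos(150 degrees)
d^2 = 144 + 144 - 288*-sqrt(3)/2
d^2 = 144*sqrt(3) + 288
d = 12*sqrt(sqrt(3) + 2)

12*sqrt(sqrt(3) + 2)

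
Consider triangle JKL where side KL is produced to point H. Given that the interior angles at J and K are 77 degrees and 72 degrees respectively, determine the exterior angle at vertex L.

The interior angle at L is 180 - 77 - 72 = 31 degrees.
The exterior angle and interior angle at L are supplementary:
Exterior angle = 180 - 31 = 149 degrees.

149 degrees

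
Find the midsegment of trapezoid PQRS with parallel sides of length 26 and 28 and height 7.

The midsegment of a trapezoid = (base1 + base2) / 2
midsegment = (26 + 28) / 2
midsegment = 54 / 2
midsegment = 27

27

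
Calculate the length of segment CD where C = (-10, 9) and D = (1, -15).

d = sqrt((1 - -10)^2 + (-15 - 9)^2)
d = sqrt(11^2 + -24^2)
d = sqrt(121 + 576)
d = sqrt(697)

sqrt(697)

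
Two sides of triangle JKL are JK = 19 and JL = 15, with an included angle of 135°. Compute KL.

By the law of cosines: KL^2 = JK^2 + JL^2 - 2*JK*JL*cos(J)
KL^2 = 19^2 + 15^2 - 2*19*15*cos(135°)
KL^2 = 361 + 225 - 570*(-sqrt(2)/2)
KL^2 = 285*sqrt(2) + 586
KL = sqrt(285*sqrt(2) + 586)

sqrt(285*sqrt(2) + 586)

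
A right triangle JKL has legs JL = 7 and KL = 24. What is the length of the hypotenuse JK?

By the Pythagorean theorem: JK^2 = JL^2 + KL^2
JK^2 = 7^2 + 24^2 = 49 + 576 = 625
JK = sqrt(625) = 25

25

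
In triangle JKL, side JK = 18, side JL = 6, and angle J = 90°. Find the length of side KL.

The included angle is 90°, so the triangle is right-angled at J. The opposite side KL is the hypotenuse.
By the Pythagorean theorem: KL = sqrt(18^2 + 6^2) = sqrt(360) = 6*sqrt(10).

6*sqrt(10)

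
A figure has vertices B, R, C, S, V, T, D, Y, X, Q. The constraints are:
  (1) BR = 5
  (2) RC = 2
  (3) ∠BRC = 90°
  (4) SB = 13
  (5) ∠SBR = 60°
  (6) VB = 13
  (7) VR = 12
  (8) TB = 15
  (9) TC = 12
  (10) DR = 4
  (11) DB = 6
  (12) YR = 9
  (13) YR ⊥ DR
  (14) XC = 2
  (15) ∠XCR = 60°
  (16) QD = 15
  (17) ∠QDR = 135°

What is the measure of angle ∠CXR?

Step 1: By the law of cosines on triangle XCR: XR² = 2² + 2² − 2·2·2·cos(60°) = 4, so XR = 2.
Step 2: By the inverse law of cosines on triangle CXR: cos(∠CXR) = (2² + 2² − 2²) / (2·2·2) = 4/8 = 0.5, so ∠CXR = 60°.

Therefore, the measure of angle ∠CXR = 60°.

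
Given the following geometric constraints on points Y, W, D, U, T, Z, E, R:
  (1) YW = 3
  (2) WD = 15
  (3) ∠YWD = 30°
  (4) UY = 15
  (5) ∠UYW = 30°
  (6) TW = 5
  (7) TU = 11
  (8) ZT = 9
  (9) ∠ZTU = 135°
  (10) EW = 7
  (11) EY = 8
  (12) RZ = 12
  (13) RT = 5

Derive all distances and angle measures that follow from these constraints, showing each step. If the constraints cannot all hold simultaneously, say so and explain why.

The constraints are consistent.

Step 1: From YW = 3, WD = 15, and ∠YWD = 30°, by the law of cosines:
  YD² = YW² + WD² - 2·YW·WD·cos(30°) = 9 + 225 - 77.94 = 156.1
  YD ≈ 12.49

Step 2: From WY = 3, YU = 15, and ∠WYU = 30°, by the law of cosines:
  WU² = WY² + YU² - 2·WY·YU·cos(30°) = 9 + 225 - 77.94 = 156.1
  WU ≈ 12.49

Step 3: From UT = 11, TZ = 9, and ∠UTZ = 135°, by the law of cosines:
  UZ² = UT² + TZ² - 2·UT·TZ·cos(135°) = 121 + 81 + 140 = 342
  UZ ≈ 18.49

Step 4: From YE = 8, YW = 3, EW = 7, by the inverse law of cosines:
  cos(∠EYW) = (YE² + YW² - EW²) / (2·YE·YW)
  ∠EYW = 60°

Step 5: From WE = 7, WY = 3, EY = 8, by the inverse law of cosines:
  cos(∠EWY) = (WE² + WY² - EY²) / (2·WE·WY)
  ∠EWY = 98.21°

Step 6: From TR = 5, TZ = 9, RZ = 12, by the inverse law of cosines:
  cos(∠RTZ) = (TR² + TZ² - RZ²) / (2·TR·TZ)
  ∠RTZ = 114.97°

Step 7: From ZR = 12, ZT = 9, RT = 5, by the inverse law of cosines:
  cos(∠RZT) = (ZR² + ZT² - RT²) / (2·ZR·ZT)
  ∠RZT = 22.19°

Step 8: From EW = 7, EY = 8, WY = 3, by the inverse law of cosines:
  cos(∠WEY) = (EW² + EY² - WY²) / (2·EW·EY)
  ∠WEY = 21.79°

Step 9: From RT = 5, RZ = 12, TZ = 9, by the inverse law of cosines:
  cos(∠TRZ) = (RT² + RZ² - TZ²) / (2·RT·RZ)
  ∠TRZ = 42.83°

Step 10: From YD = 12.49, YW = 3, DW = 15, by the inverse law of cosines:
  cos(∠DYW) = (YD² + YW² - DW²) / (2·YD·YW)
  ∠DYW = 143.1°

Step 11: From WT = 5, WU = 12.49, TU = 11, by the inverse law of cosines:
  cos(∠TWU) = (WT² + WU² - TU²) / (2·WT·WU)
  ∠TWU = 61.27°

Step 12: From WU = 12.49, WY = 3, UY = 15, by the inverse law of cosines:
  cos(∠UWY) = (WU² + WY² - UY²) / (2·WU·WY)
  ∠UWY = 143.1°

Step 13: From DW = 15, DY = 12.49, WY = 3, by the inverse law of cosines:
  cos(∠WDY) = (DW² + DY² - WY²) / (2·DW·DY)
  ∠WDY = 6.9°

Step 14: From UT = 11, UW = 12.49, TW = 5, by the inverse law of cosines:
  cos(∠TUW) = (UT² + UW² - TW²) / (2·UT·UW)
  ∠TUW = 23.49°

Step 15: From UT = 11, UZ = 18.49, TZ = 9, by the inverse law of cosines:
  cos(∠TUZ) = (UT² + UZ² - TZ²) / (2·UT·UZ)
  ∠TUZ = 20.13°

Step 16: From UW = 12.49, UY = 15, WY = 3, by the inverse law of cosines:
  cos(∠WUY) = (UW² + UY² - WY²) / (2·UW·UY)
  ∠WUY = 6.9°

Step 17: From TU = 11, TW = 5, UW = 12.49, by the inverse law of cosines:
  cos(∠UTW) = (TU² + TW² - UW²) / (2·TU·TW)
  ∠UTW = 95.25°

Step 18: From ZT = 9, ZU = 18.49, TU = 11, by the inverse law of cosines:
  cos(∠TZU) = (ZT² + ZU² - TU²) / (2·ZT·ZU)
  ∠TZU = 24.87°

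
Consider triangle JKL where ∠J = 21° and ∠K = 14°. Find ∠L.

angle L = 180 - 21 - 14 = 145 degrees.

145 degrees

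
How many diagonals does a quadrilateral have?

The number of diagonals in an n-gon is n(n - 3)/2.
For n = 4: 4(4 - 3)/2 = 4 × 1 / 2 = 2.

2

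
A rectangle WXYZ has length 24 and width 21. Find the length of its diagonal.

d = sqrt(24^2 + 21^2) = sqrt(1017) = 3*sqrt(113)

3*sqrt(113)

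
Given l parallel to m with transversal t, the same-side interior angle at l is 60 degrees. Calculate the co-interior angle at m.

Co-interior angles (same-side interior) formed by parallel lines and a transversal are supplementary (sum to 180 degrees).
The given angle is 60 degrees.
The co-interior angle = 180 - 60 = 120 degrees.

120 degrees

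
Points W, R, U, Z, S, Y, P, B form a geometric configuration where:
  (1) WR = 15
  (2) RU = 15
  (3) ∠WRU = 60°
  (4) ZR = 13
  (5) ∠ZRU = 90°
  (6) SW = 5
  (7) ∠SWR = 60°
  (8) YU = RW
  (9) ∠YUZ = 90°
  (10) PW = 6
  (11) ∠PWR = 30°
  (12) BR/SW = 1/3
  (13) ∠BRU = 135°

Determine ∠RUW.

Step 1: By the law of cosines on triangle URW: UW² = 15² + 15² − 2·15·15·cos(60°) = 225, so UW = 15.
Step 2: By the inverse law of cosines on triangle RUW: cos(∠RUW) = (15² + 15² − 15²) / (2·15·15) = 225/450 = 0.5, so ∠RUW = 60°.

Therefore, the measure of angle ∠RUW = 60°.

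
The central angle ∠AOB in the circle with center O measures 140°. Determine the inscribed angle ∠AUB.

An inscribed angle intercepts an arc from a point on the circle, while the central angle intercepts the same arc from the center.
The inscribed angle is always half the central angle: 140° / 2 = 70°.

70°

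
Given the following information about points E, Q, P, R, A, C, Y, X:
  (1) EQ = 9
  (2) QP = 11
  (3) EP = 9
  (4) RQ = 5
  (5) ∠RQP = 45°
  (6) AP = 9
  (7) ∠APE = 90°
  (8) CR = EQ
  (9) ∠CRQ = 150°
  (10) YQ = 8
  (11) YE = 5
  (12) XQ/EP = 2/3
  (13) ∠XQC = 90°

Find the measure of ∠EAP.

Step 1: By the law of cosines on triangle APE: AE² = 9² + 9² − 2·9·9·cos(90°) = 162, so AE = 9·√2.
Step 2: By the inverse law of cosines on triangle EAP: cos(∠EAP) = ((9·√2)² + 9² − 9²) / (2·9·√2·9) = 162/229.1 = 0.7071, so ∠EAP = 45°.

Therefore, the measure of angle ∠EAP = 45°.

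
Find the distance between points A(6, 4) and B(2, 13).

d = sqrt((2 - 6)^2 + (13 - 4)^2)
d = sqrt(-4^2 + 9^2)
d = sqrt(16 + 81)
d = sqrt(97)

sqrt(97)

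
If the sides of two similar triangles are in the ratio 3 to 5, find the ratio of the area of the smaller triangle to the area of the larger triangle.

Area ratio = (side ratio)^2 = (3/5)^2 = 9:25.

9:25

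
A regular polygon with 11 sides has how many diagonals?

The number of diagonals in an n-gon is n(n - 3)/2.
For n = 11: 11(11 - 3)/2 = 11 × 8 / 2 = 44.

44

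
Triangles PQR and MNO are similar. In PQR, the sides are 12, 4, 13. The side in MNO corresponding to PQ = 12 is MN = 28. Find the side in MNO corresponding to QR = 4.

k = 28/12 = 7/3. NO = 7/3 * 4 = 28/3.

28/3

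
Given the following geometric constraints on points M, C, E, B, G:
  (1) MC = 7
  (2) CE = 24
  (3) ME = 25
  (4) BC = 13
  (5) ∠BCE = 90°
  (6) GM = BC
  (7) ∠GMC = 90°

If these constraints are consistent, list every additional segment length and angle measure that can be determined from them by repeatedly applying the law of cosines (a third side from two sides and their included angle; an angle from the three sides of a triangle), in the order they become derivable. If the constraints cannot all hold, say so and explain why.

The constraints are consistent. Derivable facts, in order:
After 1 step:
- CG ≈ 14.76
- EB ≈ 27.29
- ∠CEM = 16.26°
- ∠CME = 73.74°
- ∠ECM = 90°
After 2 steps:
- ∠BEC = 28.44°
- ∠CBE = 61.56°
- ∠CGM = 28.3°
- ∠GCM = 61.7°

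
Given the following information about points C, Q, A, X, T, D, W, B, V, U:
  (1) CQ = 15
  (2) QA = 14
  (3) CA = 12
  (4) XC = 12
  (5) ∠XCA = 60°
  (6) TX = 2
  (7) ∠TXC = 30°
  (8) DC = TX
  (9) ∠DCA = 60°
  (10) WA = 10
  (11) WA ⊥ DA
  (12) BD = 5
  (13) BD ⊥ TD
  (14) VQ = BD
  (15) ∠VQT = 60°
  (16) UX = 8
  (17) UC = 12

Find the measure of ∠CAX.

Step 1: By the law of cosines on triangle ACX: AX² = 12² + 12² − 2·12·12·cos(60°) = 144, so AX = 12.
Step 2: By the inverse law of cosines on triangle CAX: cos(∠CAX) = (12² + 12² − 12²) / (2·12·12) = 144/288 = 0.5, so ∠CAX = 60°.

Therefore, the measure of angle ∠CAX = 60°.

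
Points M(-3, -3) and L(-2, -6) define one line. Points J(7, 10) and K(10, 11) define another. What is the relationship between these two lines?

Slope of line 1: m1 = (-6 - -3)/(-2 - -3) = -3/1 = -3
Slope of line 2: m2 = (11 - 10)/(10 - 7) = 1/3 = 1/3
m1 * m2 = -1, so perpendicular.

Perpendicular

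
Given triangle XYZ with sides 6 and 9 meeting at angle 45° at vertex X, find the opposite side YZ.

By the law of cosines: YZ^2 = XY^2 + XZ^2 - 2*XY*XZ*cos(X)
YZ^2 = 6^2 + 9^2 - 2*6*9*cos(45°)
YZ^2 = 36 + 81 - 108*(sqrt(2)/2)
YZ^2 = 117 - 54*sqrt(2)
YZ = 3*sqrt(13 - 6*sqrt(2))

3*sqrt(13 - 6*sqrt(2))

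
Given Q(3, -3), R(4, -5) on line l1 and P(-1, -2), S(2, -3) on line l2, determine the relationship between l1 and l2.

Slope of line 1: m1 = (-5 - -3)/(4 - 3) = -2/1 = -2
Slope of line 2: m2 = (-3 - -2)/(2 - -1) = -1/3 = -1/3
For parallel lines we need equal slopes: -2 != -1/3.
For perpendicular lines we need m1*m2 = -1: (-2)(-1/3) = 2/3 != -1.
Since neither condition holds, the lines are neither parallel nor perpendicular.

Neither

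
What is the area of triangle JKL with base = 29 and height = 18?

Area = (1/2)(29)(18) = 261

261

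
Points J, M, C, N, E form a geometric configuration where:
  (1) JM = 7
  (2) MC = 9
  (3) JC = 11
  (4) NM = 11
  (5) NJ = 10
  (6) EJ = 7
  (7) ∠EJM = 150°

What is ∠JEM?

Step 1: By the law of cosines on triangle EJM: EM² = 7² + 7² − 2·7·7·cos(150°) = 182.87, so EM ≈ 13.52.
Step 2: By the inverse law of cosines on triangle JEM: cos(∠JEM) = (7² + 13.52² − 7²) / (2·7·13.52) = 182.87/189.32 = 0.9659, so ∠JEM = 15°.

Therefore, the measure of angle ∠JEM = 15°.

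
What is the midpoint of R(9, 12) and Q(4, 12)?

The midpoint is the average of the coordinates:
x: (9 + 4)/2 = 13/2
y: (12 + 12)/2 = 12
Midpoint = (13/2, 12)

(13/2, 12)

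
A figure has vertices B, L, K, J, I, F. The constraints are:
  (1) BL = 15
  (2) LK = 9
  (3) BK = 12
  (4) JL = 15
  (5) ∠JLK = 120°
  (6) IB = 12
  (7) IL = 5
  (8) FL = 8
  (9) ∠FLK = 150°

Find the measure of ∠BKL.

Step 1: By the inverse law of cosines on triangle BKL: cos(∠BKL) = (12² + 9² − 15²) / (2·12·9) = 0/216 = 0, so ∠BKL = 90°.

Therefore, the measure of angle ∠BKL = 90°.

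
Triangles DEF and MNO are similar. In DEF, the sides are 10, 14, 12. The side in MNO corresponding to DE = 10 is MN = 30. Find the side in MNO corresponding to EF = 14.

Similar triangles have proportional sides. Setting up the proportion:
MN / DE = NO / EF
30 / 10 = NO / 14
NO = 14 * 30 / 10 = 42.

42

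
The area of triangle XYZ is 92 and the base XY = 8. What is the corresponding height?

Area = (1/2) * base * height
height = 2 * Area / base
height = 2 * 92 / 8
height = 184 / 8
height = 23

23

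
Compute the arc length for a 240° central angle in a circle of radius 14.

Arc length = 2π(14)(2/3) = 56*pi/3

56*pi/3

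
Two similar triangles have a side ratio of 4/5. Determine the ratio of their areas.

Area ratio = (side ratio)^2 = (4/5)^2 = 16:25.

16:25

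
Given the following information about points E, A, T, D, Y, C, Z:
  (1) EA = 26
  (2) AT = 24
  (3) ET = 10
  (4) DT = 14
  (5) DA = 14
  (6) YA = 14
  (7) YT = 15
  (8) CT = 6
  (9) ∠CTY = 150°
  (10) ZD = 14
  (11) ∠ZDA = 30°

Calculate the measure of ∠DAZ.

Step 1: By the law of cosines on triangle ADZ: AZ² = 14² + 14² − 2·14·14·cos(30°) = 52.52, so AZ ≈ 7.25.
Step 2: By the inverse law of cosines on triangle DAZ: cos(∠DAZ) = (14² + 7.25² − 14²) / (2·14·7.25) = 52.52/202.91 = 0.2588, so ∠DAZ = 75°.

Therefore, the measure of angle ∠DAZ = 75°.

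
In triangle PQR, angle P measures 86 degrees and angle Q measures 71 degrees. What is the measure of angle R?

The interior angles sum to 180°: angle R = 180 - 86 - 71 = 23°.
The triangle is acute (angles 86°, 71°, 23°).

23 degrees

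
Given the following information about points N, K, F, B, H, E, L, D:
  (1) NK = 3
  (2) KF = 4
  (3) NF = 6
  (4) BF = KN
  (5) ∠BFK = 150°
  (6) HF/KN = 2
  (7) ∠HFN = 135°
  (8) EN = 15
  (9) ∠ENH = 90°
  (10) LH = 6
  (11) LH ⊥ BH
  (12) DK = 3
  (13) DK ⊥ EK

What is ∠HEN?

From the given relations: HF = 2·KN = 2·3 = 6.
Step 1: By the law of cosines on triangle HFN: HN² = 6² + 6² − 2·6·6·cos(135°) = 122.91, so HN ≈ 11.09.
Step 2: By the law of cosines on triangle ENH: EH² = 15² + 11.09² − 2·15·11.09·cos(90°) = 347.91, so EH ≈ 18.65.
Step 3: By the inverse law of cosines on triangle HEN: cos(∠HEN) = (18.65² + 15² − 11.09²) / (2·18.65·15) = 450/559.57 = 0.8042, so ∠HEN = 36.47°.

Therefore, the measure of angle ∠HEN = 36.47°.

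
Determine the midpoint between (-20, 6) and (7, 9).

M = ((x₁ + x₂)/2, (y₁ + y₂)/2)
= ((-20 + 7)/2, (6 + 9)/2)
= (-13/2, 15/2) = (-13/2, 15/2)

(-13/2, 15/2)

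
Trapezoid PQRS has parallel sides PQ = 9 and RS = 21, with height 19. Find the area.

Area = (9 + 21) * 19 / 2 = 570 / 2 = 285

285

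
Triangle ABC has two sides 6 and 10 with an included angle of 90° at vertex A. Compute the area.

Area = (1/2) * AB * AC * sin(A)
Area = (1/2) * 6 * 10 * sin(90°)
Area = (1/2) * 6 * 10 * 1
Area = 30

30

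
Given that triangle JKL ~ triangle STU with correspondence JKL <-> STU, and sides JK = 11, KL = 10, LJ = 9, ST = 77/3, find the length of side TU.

Similar triangles have proportional sides. Setting up the proportion:
ST / JK = TU / KL
77/3 / 11 = TU / 10
TU = 10 * 77/3 / 11 = 70/3.

70/3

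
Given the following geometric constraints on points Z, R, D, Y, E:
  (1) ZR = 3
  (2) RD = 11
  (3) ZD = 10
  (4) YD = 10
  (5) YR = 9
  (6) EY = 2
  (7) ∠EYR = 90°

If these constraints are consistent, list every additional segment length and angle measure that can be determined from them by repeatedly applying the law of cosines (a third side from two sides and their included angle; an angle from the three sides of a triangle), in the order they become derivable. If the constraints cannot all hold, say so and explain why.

The constraints are consistent. Derivable facts, in order:
After 1 step:
- RE = √85
- ∠DRY = 58.99°
- ∠DRZ = 62.96°
- ∠DYR = 70.53°
- ∠DZR = 101.54°
- ∠RDY = 50.48°
- ∠RDZ = 15.5°
After 2 steps:
- ∠ERY = 12.53°
- ∠REY = 77.47°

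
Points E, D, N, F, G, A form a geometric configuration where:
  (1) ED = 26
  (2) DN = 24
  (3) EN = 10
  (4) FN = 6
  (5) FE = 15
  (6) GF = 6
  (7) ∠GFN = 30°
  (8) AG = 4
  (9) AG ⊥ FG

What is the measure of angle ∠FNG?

Step 1: By the law of cosines on triangle NFG: NG² = 6² + 6² − 2·6·6·cos(30°) = 9.65, so NG ≈ 3.11.
Step 2: By the inverse law of cosines on triangle FNG: cos(∠FNG) = (6² + 3.11² − 6²) / (2·6·3.11) = 9.65/37.27 = 0.2588, so ∠FNG = 75°.

Therefore, the measure of angle ∠FNG = 75°.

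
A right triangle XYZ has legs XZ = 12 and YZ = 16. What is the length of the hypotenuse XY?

By the Pythagorean theorem: XY^2 = XZ^2 + YZ^2
XY^2 = 12^2 + 16^2 = 144 + 256 = 400
XY = sqrt(400) = 20

20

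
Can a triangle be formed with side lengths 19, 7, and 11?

The longest side is 19. The other two sides sum to 7 + 11 = 18.
Since 18 ≤ 19, the two shorter sides cannot reach around to close the triangle.

No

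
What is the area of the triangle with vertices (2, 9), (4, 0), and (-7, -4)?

Using the Shoelace formula for a triangle:
Area = (1/2)|x0(y1 - y2) + x1(y2 - y0) + x2(y0 - y1)|
Area = (1/2)|2(0 - -4) + 4(-4 - 9) + -7(9 - 0)|
Area = (1/2)|8 + -52 + -63|
Area = (1/2)|-107|
Area = (1/2)(107)
Area = 107/2

107/2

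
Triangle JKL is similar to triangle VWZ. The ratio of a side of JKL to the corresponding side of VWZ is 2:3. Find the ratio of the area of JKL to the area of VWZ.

The ratio of areas of similar triangles equals the square of the side ratio.
Side ratio = 2:3
Area ratio = (2/3)^2 = 4/9 = 4:9

4:9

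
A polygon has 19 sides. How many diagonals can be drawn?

Total line segments between 19 vertices = C(19,2) = 171.
Subtract the 19 sides: 171 - 19 = 152 diagonals.

152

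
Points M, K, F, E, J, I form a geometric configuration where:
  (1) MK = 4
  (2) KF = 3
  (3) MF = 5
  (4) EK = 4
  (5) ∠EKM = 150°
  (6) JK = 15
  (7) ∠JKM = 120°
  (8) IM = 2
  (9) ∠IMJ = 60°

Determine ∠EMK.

Step 1: By the law of cosines on triangle MKE: ME² = 4² + 4² − 2·4·4·cos(150°) = 59.71, so ME ≈ 7.73.
Step 2: By the inverse law of cosines on triangle EMK: cos(∠EMK) = (7.73² + 4² − 4²) / (2·7.73·4) = 59.71/61.82 = 0.9659, so ∠EMK = 15°.

Therefore, the measure of angle ∠EMK = 15°.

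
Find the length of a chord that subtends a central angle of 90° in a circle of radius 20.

Drop a perpendicular from the center to the chord, bisecting both the chord and the central angle.
Each half-chord = r sin(θ/2) = 20 sin(45°).
The full chord = 2 × 20 × sin(45°) = 20*sqrt(2).

20*sqrt(2)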